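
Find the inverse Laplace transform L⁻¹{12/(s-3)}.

L⁻¹{1/(s-a)} = e^(at), so L⁻¹{1/(s-3)} = e^(3t), and L⁻¹{12/(s-3)} = 12·e^(3t)

Final answer: 12·e^(3t)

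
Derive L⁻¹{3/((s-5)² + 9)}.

Form: b/((s-a)² + b²) → e^(at)sin(bt). With a=5, b=3

Final answer: e^(5t)·sin(3t)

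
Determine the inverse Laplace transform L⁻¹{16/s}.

L⁻¹{c/s} = c, so L⁻¹{16/s} = 16

Final answer: 16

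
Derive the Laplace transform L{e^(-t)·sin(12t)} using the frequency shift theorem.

Frequency shift: L{e^(at)f(t)} = F(s-a). L{e^(-t)·sin(12t)} = 12/((s+1)² + 144)

Final answer: 12/((s+1)² + 144)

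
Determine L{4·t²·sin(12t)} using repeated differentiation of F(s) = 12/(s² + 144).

F(s) = 12/(s² + 144). F'(s) = -24s/(s² + 144)². F''(s) = -24(144 - 3s²)/(s² + 144)³ = (72s² - 3456)/(s² + 144)³. So L{t²·sin(12t)} = (-1)² F''(s) = (72s² - 3456)/(s² + 144)³. Then L{4·t²·sin(12t)} = 4·(72s² - 3456)/(s² + 144)³ = (288s² - 13824)/(s² + 144)³

Final answer: (288s² - 13824)/(s² + 144)³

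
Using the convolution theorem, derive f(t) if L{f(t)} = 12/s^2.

12/s^2 = (12/s)·(1/s) = L{12}·L{1}. By convolution, f(t) = 12*1 = ∫₀ᵗ 12·1 dτ = 12·t

Final answer: 12·t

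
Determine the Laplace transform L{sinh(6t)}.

L{sinh(ωt)} = ω/(s² - ω²), so L{sinh(6t)} = 6/(s² - 36)

Final answer: 6/(s² - 36)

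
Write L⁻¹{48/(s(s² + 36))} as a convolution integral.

48/(s(s² + 36)) = (1/s)·(48/(s² + 36)) = L{1}·L{8·sin(6t)}. So f(t) = 1*(8·sin(6t)) = ∫₀ᵗ 8·sin(6τ) dτ

Final answer: ∫₀ᵗ 8·sin(6τ) dτ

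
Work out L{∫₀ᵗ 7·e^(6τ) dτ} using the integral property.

L{∫₀ᵗ f(τ)dτ} = F(s)/s with F(s) = 7/(s-6), so L{∫₀ᵗ 7·e^(6τ) dτ} = 7/(s(s-6))

Final answer: 7/(s(s-6))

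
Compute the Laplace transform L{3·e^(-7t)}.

L{e^(at)} = 1/(s-a), so L{e^(-7t)} = 1/(s+7). Then L{3·e^(-7t)} = 3/(s+7)

Final answer: 3/(s+7)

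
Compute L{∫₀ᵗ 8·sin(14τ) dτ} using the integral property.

L{∫₀ᵗ f(τ)dτ} = F(s)/s with F(s) = 112/(s² + 196), so the result is (112/(s² + 196))/s = 112/(s(s² + 196))

Final answer: 112/(s(s² + 196))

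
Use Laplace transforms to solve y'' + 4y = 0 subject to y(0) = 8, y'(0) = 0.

L{y''} + 4L{y} = 0. s²Y - 8s - 0 + 4Y = 0. Y(s² + 4) = 8s. Y = (8s)/(s² + 4). Inverting: y(t) = 8cos(2t)

Final answer: y(t) = 8cos(2t)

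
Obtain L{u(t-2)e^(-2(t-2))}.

u(t-a)f(t-a) with f(t)=e^(-2t). L{e^(-2t)} = 1/(s+2). By time shift: e^(-2s)/(s+2)

Final answer: e^(-2s)/(s+2)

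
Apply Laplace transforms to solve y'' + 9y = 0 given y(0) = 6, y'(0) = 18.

L{y''} + 9L{y} = 0. s²Y - 6s - 18 + 9Y = 0. Y(s² + 9) = 6s + 18. Y = (6s + 18)/(s² + 9). Inverting: y(t) = 6cos(3t) + 6sin(3t)

Final answer: y(t) = 6cos(3t) + 6sin(3t)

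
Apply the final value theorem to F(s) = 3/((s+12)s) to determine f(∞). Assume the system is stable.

f(∞) = lim_{s→0} sF(s) = lim_{s→0} 3/(s+12) = 1/4

Final answer: 1/4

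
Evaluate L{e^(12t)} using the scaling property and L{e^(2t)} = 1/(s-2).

Using L{f(at)} = (1/a)F(s/a) with a=6 and f(t) = e^(2t): L{e^(12t)} = (1/6) · 1/((s/6)-2) = (1/6) · 6/(s-12) = 1/(s-12)

Final answer: 1/(s-12)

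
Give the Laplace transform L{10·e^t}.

L{e^(at)} = 1/(s-a), so L{e^t} = 1/(s-1). Then L{10·e^t} = 10/(s-1)

Final answer: 10/(s-1)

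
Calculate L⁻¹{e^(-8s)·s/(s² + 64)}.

L⁻¹{s/(s² + 64)} = cos(8t). By the time shift theorem, L⁻¹{e^(-as)F(s)} = u(t-a)f(t-a) with a=8, so L⁻¹{e^(-8s)·s/(s² + 64)} = u(t-8)·cos(8(t-8))

Final answer: u(t-8)·cos(8(t-8))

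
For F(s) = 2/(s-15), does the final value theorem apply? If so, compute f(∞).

sF(s) = 2s/(s-15) has a pole at s = 15 in the right half-plane. Theorem does NOT apply (unstable system; f(t) = 2·e^(15t) grows without bound).

Final answer: Not applicable (unstable)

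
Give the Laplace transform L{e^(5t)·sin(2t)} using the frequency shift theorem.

Frequency shift: L{e^(at)f(t)} = F(s-a). L{e^(5t)·sin(2t)} = 2/((s-5)² + 4)

Final answer: 2/((s-5)² + 4)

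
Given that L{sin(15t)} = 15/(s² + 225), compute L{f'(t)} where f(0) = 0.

L{f'(t)} = s·F(s) - f(0) = s·15/(s² + 225) - 0 = 15s/(s² + 225)

Final answer: 15s/(s² + 225)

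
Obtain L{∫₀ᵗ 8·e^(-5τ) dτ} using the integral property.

L{∫₀ᵗ f(τ)dτ} = F(s)/s with F(s) = 8/(s+5), so L{∫₀ᵗ 8·e^(-5τ) dτ} = 8/(s(s+5))

Final answer: 8/(s(s+5))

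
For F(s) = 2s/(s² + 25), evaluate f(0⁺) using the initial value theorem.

f(0⁺) = lim_{s→∞} s·2s/(s² + 25) = lim_{s→∞} 2s²/(s² + 25) = 2

Final answer: 2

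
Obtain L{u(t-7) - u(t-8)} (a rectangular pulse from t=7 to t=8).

L{u(t-a)} = e^(-as)/s. L{u(t-7) - u(t-8)} = (e^(-7s) - e^(-8s))/s

Final answer: (e^(-7s) - e^(-8s))/s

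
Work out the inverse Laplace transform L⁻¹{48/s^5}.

L⁻¹{n!/s^(n+1)} = t^n with n=4. So L⁻¹{24/s^5} = t^4, and L⁻¹{48/s^5} = (48/24)·t^4 = 2·t^4

Final answer: 2·t^4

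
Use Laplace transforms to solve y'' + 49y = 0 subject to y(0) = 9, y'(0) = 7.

L{y''} + 49L{y} = 0. s²Y - 9s - 7 + 49Y = 0. Y(s² + 49) = 9s + 7. Y = (9s + 7)/(s² + 49). Inverting: y(t) = 9cos(7t) + sin(7t)

Final answer: y(t) = 9cos(7t) + sin(7t)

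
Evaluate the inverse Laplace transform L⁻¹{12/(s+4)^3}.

L⁻¹{n!/(s-a)^(n+1)} = t^n·e^(at) with n=2, a=-4. So L⁻¹{2/(s+4)^3} = t^2·e^(-4t), and L⁻¹{12/(s+4)^3} = (12/2)·t^2·e^(-4t) = 6·t^2·e^(-4t)

Final answer: 6·t^2·e^(-4t)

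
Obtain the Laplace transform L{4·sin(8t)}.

L{sin(ωt)} = ω/(s² + ω²), so L{sin(8t)} = 8/(s² + 64). Then L{4·sin(8t)} = 4·8/(s² + 64) = 32/(s² + 64)

Final answer: 32/(s² + 64)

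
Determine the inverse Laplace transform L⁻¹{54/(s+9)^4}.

L⁻¹{n!/(s-a)^(n+1)} = t^n·e^(at) with n=3, a=-9. So L⁻¹{6/(s+9)^4} = t^3·e^(-9t), and L⁻¹{54/(s+9)^4} = (54/6)·t^3·e^(-9t) = 9·t^3·e^(-9t)

Final answer: 9·t^3·e^(-9t)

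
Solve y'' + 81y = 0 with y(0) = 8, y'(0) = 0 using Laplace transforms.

L{y''} + 81L{y} = 0. s²Y - 8s - 0 + 81Y = 0. Y(s² + 81) = 8s. Y = (8s)/(s² + 81). Inverting: y(t) = 8cos(9t)

Final answer: y(t) = 8cos(9t)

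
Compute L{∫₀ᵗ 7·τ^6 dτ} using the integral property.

L{∫₀ᵗ f(τ)dτ} = F(s)/s with f(t) = 7t^6. F(s) = 5040/s^7, so L{∫₀ᵗ 7·τ^6 dτ} = (5040/s^7)/s = 5040/s^8. (Check: ∫₀ᵗ 7·τ^6 dτ = 7t^7/7.)

Final answer: 5040/s^8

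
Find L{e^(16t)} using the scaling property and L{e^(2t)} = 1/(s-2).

Using L{f(at)} = (1/a)F(s/a) with a=8 and f(t) = e^(2t): L{e^(16t)} = (1/8) · 1/((s/8)-2) = (1/8) · 8/(s-16) = 1/(s-16)

Final answer: 1/(s-16)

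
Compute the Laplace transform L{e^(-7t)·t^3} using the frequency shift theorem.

L{e^(at)·t^n} = n!/(s-a)^(n+1), so L{e^(-7t)·t^3} = 6/(s+7)^4

Final answer: 6/(s+7)^4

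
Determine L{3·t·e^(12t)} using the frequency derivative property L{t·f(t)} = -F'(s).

L{e^(12t)} = 1/(s-12). By frequency derivative: L{t·e^(12t)} = -d/ds[1/(s-12)] = -(-1)/(s-12)² = 1/(s-12)². Then L{3·t·e^(12t)} = 3·1/(s-12)² = 3/(s-12)²

Final answer: 3/(s-12)²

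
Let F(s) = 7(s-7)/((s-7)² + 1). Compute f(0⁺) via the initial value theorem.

f(0⁺) = lim_{s→∞} sF(s) = lim_{s→∞} 7s(s-7)/((s-7)² + 1) = 7

Final answer: 7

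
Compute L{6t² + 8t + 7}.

L{6t² + 8t + 7} = 6·2/s³ + 8/s² + 7/s = 12/s³ + 8/s² + 7/s

Final answer: 12/s³ + 8/s² + 7/s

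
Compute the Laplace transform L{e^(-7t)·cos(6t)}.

L{e^(at)·cos(ωt)} = (s-a)/((s-a)² + ω²), so L{e^(-7t)·cos(6t)} = (s+7)/((s+7)² + 36)

Final answer: (s+7)/((s+7)² + 36)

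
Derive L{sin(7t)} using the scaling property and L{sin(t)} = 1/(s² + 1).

Using L{f(at)} = (1/a)F(s/a) with a=7: L{sin(7t)} = (1/7) · 1/((s/7)² + 1) = (1/7) · 1·49/(s² + 49) = 7/(s² + 49)

Final answer: 7/(s² + 49)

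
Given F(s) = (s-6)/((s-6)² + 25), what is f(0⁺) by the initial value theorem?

f(0⁺) = lim_{s→∞} sF(s) = lim_{s→∞} s(s-6)/((s-6)² + 25) = 1

Final answer: 1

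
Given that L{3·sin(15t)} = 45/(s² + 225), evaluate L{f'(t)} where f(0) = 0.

L{f'(t)} = s·F(s) - f(0) = s·45/(s² + 225) - 0 = 45s/(s² + 225)

Final answer: 45s/(s² + 225)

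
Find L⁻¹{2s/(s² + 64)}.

This is the form c·s/(s² + a²) with a = 8, c = 2. L⁻¹ = 2·cos(8t)

Final answer: 2·cos(8t)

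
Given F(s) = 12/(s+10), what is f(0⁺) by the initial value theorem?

f(0⁺) = lim_{s→∞} s·12/(s+10) = lim_{s→∞} 12s/(s+10) = 12

Final answer: 12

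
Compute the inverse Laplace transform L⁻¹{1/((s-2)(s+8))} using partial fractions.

Decompose: A/(s-2) + B/(s+8). A = 1/10, B = -1/10. f(t) = (e^(2t) - e^(-8t))/10

Final answer: (e^(2t) - e^(-8t))/10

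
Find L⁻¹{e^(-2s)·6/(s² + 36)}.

L⁻¹{6/(s² + 36)} = sin(6t). By the time shift theorem, L⁻¹{e^(-as)F(s)} = u(t-a)f(t-a) with a=2, so L⁻¹{e^(-2s)·6/(s² + 36)} = u(t-2)·sin(6(t-2))

Final answer: u(t-2)·sin(6(t-2))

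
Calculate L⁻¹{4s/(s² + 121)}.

This is the form c·s/(s² + a²) with a = 11, c = 4. L⁻¹ = 4·cos(11t)

Final answer: 4·cos(11t)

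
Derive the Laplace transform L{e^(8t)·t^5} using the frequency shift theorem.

L{e^(at)·t^n} = n!/(s-a)^(n+1), so L{e^(8t)·t^5} = 120/(s-8)^6

Final answer: 120/(s-8)^6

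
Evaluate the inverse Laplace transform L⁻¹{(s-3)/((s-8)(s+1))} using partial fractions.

Using partial fractions, f(t) = (5e^(8t) + 4e^(-t))/9

Final answer: (5e^(8t) + 4e^(-t))/9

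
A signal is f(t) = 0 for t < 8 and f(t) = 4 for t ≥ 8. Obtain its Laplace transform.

f(t) = 4·u(t-8). L{u(t-8)} = e^(-8s)/s, so L{f(t)} = 4·e^(-8s)/s

Final answer: 4·e^(-8s)/s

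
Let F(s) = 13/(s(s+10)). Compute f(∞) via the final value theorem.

f(∞) = lim_{s→0} s·13/(s(s+10)) = lim_{s→0} 13/(s+10) = 13/10 = 13/10

Final answer: 13/10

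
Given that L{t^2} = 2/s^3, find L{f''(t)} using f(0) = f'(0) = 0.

L{f''(t)} = s²F(s) - sf(0) - f'(0) = s²·2/s^3 - 0 - 0 = 2/s

Final answer: 2/s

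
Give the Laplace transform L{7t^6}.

L{7t^6} = 7 · L{t^6} = 7 · 720/s^7 = 5040/s^7

Final answer: 5040/s^7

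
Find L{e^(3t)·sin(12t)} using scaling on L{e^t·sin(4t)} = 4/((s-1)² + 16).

Scaling with a=3: L{e^(3t)·sin(12t)} = (1/3) · 4/((s/3-1)² + 16). Simplifying: 12/((s-3)² + 144)

Final answer: 12/((s-3)² + 144)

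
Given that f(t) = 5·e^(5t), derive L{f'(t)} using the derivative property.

f(0) = 5, F(s) = 5/(s-5). L{f'(t)} = s·F(s) - f(0) = 5s/(s-5) - 5 = (5s - 5(s-5))/(s-5) = 25/(s-5)

Final answer: 25/(s-5)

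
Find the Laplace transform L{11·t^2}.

L{t^n} = n!/s^(n+1), so L{t^2} = 2/s^3. Then L{11·t^2} = 11·2/s^3 = 22/s^3

Final answer: 22/s^3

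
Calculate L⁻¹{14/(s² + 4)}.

This is the form c·a/(s² + a²) with a = 2, c = 7. L⁻¹ = 7·sin(2t)

Final answer: 7·sin(2t)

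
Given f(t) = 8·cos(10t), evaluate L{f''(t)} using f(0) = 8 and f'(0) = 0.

F(s) = 8s/(s² + 100). L{f''(t)} = s²F(s) - sf(0) - f'(0) = 8s³/(s² + 100) - 8s = (8s³ - 8s(s² + 100))/(s² + 100) = -800s/(s² + 100)

Final answer: -800s/(s² + 100)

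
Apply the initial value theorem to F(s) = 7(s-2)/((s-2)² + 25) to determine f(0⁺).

f(0⁺) = lim_{s→∞} sF(s) = lim_{s→∞} 7s(s-2)/((s-2)² + 25) = 7

Final answer: 7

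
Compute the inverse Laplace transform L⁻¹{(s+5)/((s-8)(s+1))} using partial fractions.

Using partial fractions, f(t) = (13e^(8t) - 4e^(-t))/9

Final answer: (13e^(8t) - 4e^(-t))/9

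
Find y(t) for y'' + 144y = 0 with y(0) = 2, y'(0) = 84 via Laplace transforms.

L{y''} + 144L{y} = 0. s²Y - 2s - 84 + 144Y = 0. Y(s² + 144) = 2s + 84. Y = (2s + 84)/(s² + 144). Inverting: y(t) = 2cos(12t) + 7sin(12t)

Final answer: y(t) = 2cos(12t) + 7sin(12t)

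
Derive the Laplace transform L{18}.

L{18} = 18 · L{1} = 18/s

Final answer: 18/s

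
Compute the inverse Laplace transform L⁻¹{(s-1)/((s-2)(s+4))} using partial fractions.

Using partial fractions, f(t) = (e^(2t) + 5e^(-4t))/6

Final answer: (e^(2t) + 5e^(-4t))/6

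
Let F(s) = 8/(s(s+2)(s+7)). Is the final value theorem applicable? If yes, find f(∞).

Poles of sF(s) = 8/((s+2)(s+7)) are at s = -2 and s = -7, both in the left half-plane. Theorem applies. f(∞) = lim_{s→0} sF(s) = 8/(2·7) = 4/7

Final answer: 4/7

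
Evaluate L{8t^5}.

L{t^n} = n!/s^(n+1). So L{8t^5} = 8·5!/s^6 = 960/s^6

Final answer: 960/s^6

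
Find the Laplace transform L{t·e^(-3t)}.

L{t^n·e^(at)} = n!/(s-a)^(n+1), so L{t·e^(-3t)} = 1/(s+3)^2

Final answer: 1/(s+3)^2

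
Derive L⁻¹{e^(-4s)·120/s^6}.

L⁻¹{120/s^6} = t^5. By the time shift theorem, L⁻¹{e^(-as)F(s)} = u(t-a)f(t-a) with a=4, so L⁻¹{e^(-4s)·120/s^6} = u(t-4)·(t-4)^5

Final answer: u(t-4)·(t-4)^5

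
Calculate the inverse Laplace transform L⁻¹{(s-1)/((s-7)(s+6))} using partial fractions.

Using partial fractions, f(t) = (6e^(7t) + 7e^(-6t))/13

Final answer: (6e^(7t) + 7e^(-6t))/13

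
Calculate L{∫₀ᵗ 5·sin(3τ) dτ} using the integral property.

L{∫₀ᵗ f(τ)dτ} = F(s)/s with F(s) = 15/(s² + 9), so the result is (15/(s² + 9))/s = 15/(s(s² + 9))

Final answer: 15/(s(s² + 9))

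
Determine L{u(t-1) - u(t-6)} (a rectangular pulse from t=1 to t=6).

L{u(t-a)} = e^(-as)/s. L{u(t-1) - u(t-6)} = (e^(-s) - e^(-6s))/s

Final answer: (e^(-s) - e^(-6s))/s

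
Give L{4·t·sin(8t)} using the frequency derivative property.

L{sin(8t)} = 8/(s² + 64). By L{t·f(t)} = -F'(s): -d/ds[8/(s² + 64)] = -(8)·(-2s)/(s² + 64)² = 16s/(s² + 64)². Then L{4·t·sin(8t)} = 4·16s/(s² + 64)² = 64s/(s² + 64)²

Final answer: 64s/(s² + 64)²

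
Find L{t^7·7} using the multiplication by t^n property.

L{7} = 7/s. d^1/ds^1[1/s] = -1/s². d^2/ds^2[1/s] = 2/s^3. d^3/ds^3[1/s] = -6/s^4. d^4/ds^4[1/s] = 24/s^5. d^5/ds^5[1/s] = -120/s^6. d^6/ds^6[1/s] = 720/s^7. d^7/ds^7[1/s] = -5040/s^8. So L{t^7} = (-1)^{7}·-5040/s^8 = 5040/s^8. Then L{t^7·7} = 7·5040/s^8 = 35280/s^8

Final answer: 35280/s^8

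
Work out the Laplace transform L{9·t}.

L{t^n} = n!/s^(n+1), so L{t} = 1/s^2. Then L{9·t} = 9·1/s^2 = 9/s^2

Final answer: 9/s^2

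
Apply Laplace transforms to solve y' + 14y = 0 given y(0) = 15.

L{y'} + 14L{y} = 0. sY - 15 + 14Y = 0. Y(s+14) = 15. Y = 15/(s+14)

Final answer: y(t) = 15e^(-14t)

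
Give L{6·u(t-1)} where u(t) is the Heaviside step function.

L{u(t-a)} = e^(-as)/s. Here a=1, so L{u(t-1)} = e^(-s)/s, and L{6·u(t-1)} = 6·e^(-s)/s

Final answer: 6·e^(-s)/s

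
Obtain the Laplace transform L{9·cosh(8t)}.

L{cosh(ωt)} = s/(s² - ω²), so L{cosh(8t)} = s/(s² - 64). Then L{9·cosh(8t)} = 9·s/(s² - 64) = 9s/(s² - 64)

Final answer: 9s/(s² - 64)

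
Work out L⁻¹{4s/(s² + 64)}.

This is the form c·s/(s² + a²) with a = 8, c = 4. L⁻¹ = 4·cos(8t)

Final answer: 4·cos(8t)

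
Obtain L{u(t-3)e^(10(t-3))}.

u(t-a)f(t-a) with f(t)=e^(10t). L{e^(10t)} = 1/(s-10). By time shift: e^(-3s)/(s-10)

Final answer: e^(-3s)/(s-10)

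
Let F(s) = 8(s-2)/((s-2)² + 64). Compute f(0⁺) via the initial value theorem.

f(0⁺) = lim_{s→∞} sF(s) = lim_{s→∞} 8s(s-2)/((s-2)² + 64) = 8

Final answer: 8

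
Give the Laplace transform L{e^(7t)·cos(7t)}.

L{e^(at)·cos(ωt)} = (s-a)/((s-a)² + ω²), so L{e^(7t)·cos(7t)} = (s-7)/((s-7)² + 49)

Final answer: (s-7)/((s-7)² + 49)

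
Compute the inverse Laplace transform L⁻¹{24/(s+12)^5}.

L⁻¹{n!/(s-a)^(n+1)} = t^n·e^(at), so L⁻¹{24/(s+12)^5} = t^4·e^(-12t)

Final answer: t^4·e^(-12t)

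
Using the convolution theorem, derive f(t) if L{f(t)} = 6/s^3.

6/s^3 = (6/s)·(1/s^2) = L{6}·L{t}. By convolution, f(t) = 6*t = ∫₀ᵗ 6·τ dτ = 6·t²/2

Final answer: 6·t²/2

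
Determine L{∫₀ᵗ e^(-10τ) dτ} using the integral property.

L{∫₀ᵗ f(τ)dτ} = F(s)/s with F(s) = 1/(s+10), so L{∫₀ᵗ e^(-10τ) dτ} = 1/(s(s+10))

Final answer: 1/(s(s+10))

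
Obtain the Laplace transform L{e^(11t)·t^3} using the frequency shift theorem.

L{e^(at)·t^n} = n!/(s-a)^(n+1), so L{e^(11t)·t^3} = 6/(s-11)^4

Final answer: 6/(s-11)^4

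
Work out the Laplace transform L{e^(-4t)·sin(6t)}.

L{e^(at)·sin(ωt)} = ω/((s-a)² + ω²), so L{e^(-4t)·sin(6t)} = 6/((s+4)² + 36)

Final answer: 6/((s+4)² + 36)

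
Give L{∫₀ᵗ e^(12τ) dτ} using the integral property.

L{∫₀ᵗ f(τ)dτ} = F(s)/s with F(s) = 1/(s-12), so L{∫₀ᵗ e^(12τ) dτ} = 1/(s(s-12))

Final answer: 1/(s(s-12))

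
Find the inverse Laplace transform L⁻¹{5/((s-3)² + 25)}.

Using frequency shift, L⁻¹{5/((s-3)² + 25)} = e^(3t)·sin(5t)

Final answer: e^(3t)·sin(5t)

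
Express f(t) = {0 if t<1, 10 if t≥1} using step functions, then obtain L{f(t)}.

f(t) = 10·u(t-1). L{u(t-1)} = e^(-s)/s, so L{f(t)} = 10·e^(-s)/s

Final answer: 10·e^(-s)/s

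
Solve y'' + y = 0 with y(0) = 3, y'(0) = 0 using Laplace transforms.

L{y''} + 1L{y} = 0. s²Y - 3s - 0 + Y = 0. Y(s² + 1) = 3s. Y = (3s)/(s² + 1). Inverting: y(t) = 3cos(t)

Final answer: y(t) = 3cos(t)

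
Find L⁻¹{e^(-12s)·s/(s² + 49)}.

L⁻¹{s/(s² + 49)} = cos(7t). By the time shift theorem, L⁻¹{e^(-as)F(s)} = u(t-a)f(t-a) with a=12, so L⁻¹{e^(-12s)·s/(s² + 49)} = u(t-12)·cos(7(t-12))

Final answer: u(t-12)·cos(7(t-12))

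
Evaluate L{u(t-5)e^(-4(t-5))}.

u(t-a)f(t-a) with f(t)=e^(-4t). L{e^(-4t)} = 1/(s+4). By time shift: e^(-5s)/(s+4)

Final answer: e^(-5s)/(s+4)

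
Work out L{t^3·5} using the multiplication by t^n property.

L{5} = 5/s. d^1/ds^1[1/s] = -1/s². d^2/ds^2[1/s] = 2/s^3. d^3/ds^3[1/s] = -6/s^4. So L{t^3} = (-1)^{3}·-6/s^4 = 6/s^4. Then L{t^3·5} = 5·6/s^4 = 30/s^4

Final answer: 30/s^4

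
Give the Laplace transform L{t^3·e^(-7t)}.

L{t^n·e^(at)} = n!/(s-a)^(n+1), so L{t^3·e^(-7t)} = 6/(s+7)^4

Final answer: 6/(s+7)^4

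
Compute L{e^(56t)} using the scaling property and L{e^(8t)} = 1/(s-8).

Using L{f(at)} = (1/a)F(s/a) with a=7 and f(t) = e^(8t): L{e^(56t)} = (1/7) · 1/((s/7)-8) = (1/7) · 7/(s-56) = 1/(s-56)

Final answer: 1/(s-56)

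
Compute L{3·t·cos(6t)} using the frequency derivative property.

L{cos(6t)} = s/(s² + 36). Derivative: d/ds[s/(s² + 36)] = [(s² + 36) - s·2s]/(s² + 36)² = (36 - s²)/(s² + 36)². So L{t·cos(6t)} = -F'(s) = (s² - 36)/(s² + 36)². Then L{3·t·cos(6t)} = 3·(s² - 36)/(s² + 36)²

Final answer: 3·(s² - 36)/(s² + 36)²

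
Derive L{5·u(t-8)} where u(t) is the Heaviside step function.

L{u(t-a)} = e^(-as)/s. Here a=8, so L{u(t-8)} = e^(-8s)/s, and L{5·u(t-8)} = 5·e^(-8s)/s

Final answer: 5·e^(-8s)/s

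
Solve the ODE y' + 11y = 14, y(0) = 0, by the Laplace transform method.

sY + 11Y = 14/s. Y = 14/(s(s+11)). Partial fractions: Y = 14/11/s - 14/11/(s+11)

Final answer: y(t) = 14/11(1 - e^(-11t))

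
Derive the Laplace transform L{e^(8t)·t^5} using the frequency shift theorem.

L{e^(at)·t^n} = n!/(s-a)^(n+1), so L{e^(8t)·t^5} = 120/(s-8)^6

Final answer: 120/(s-8)^6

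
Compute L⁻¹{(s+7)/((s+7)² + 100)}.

Using frequency shift: L⁻¹{(s-a)/((s-a)² + b²)} = e^(at)cos(bt). Here a=-7, b=10

Final answer: e^(-7t)·cos(10t)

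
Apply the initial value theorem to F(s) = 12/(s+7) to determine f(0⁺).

f(0⁺) = lim_{s→∞} s·12/(s+7) = lim_{s→∞} 12s/(s+7) = 12

Final answer: 12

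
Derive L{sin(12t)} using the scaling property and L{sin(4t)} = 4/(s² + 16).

Using L{f(at)} = (1/a)F(s/a) with a=3: L{sin(12t)} = (1/3) · 4/((s/3)² + 16) = (1/3) · 4·9/(s² + 144) = 12/(s² + 144)

Final answer: 12/(s² + 144)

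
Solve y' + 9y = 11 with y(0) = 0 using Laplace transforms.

sY + 9Y = 11/s. Y = 11/(s(s+9)). Partial fractions: Y = 11/9/s - 11/9/(s+9)

Final answer: y(t) = 11/9(1 - e^(-9t))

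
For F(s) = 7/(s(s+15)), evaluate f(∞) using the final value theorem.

f(∞) = lim_{s→0} s·7/(s(s+15)) = lim_{s→0} 7/(s+15) = 7/15 = 7/15

Final answer: 7/15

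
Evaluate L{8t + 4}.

L{8t + 4} = 8·L{t} + 4·L{1} = 8/s² + 4/s

Final answer: 8/s² + 4/s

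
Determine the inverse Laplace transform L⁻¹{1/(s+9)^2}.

L⁻¹{n!/(s-a)^(n+1)} = t^n·e^(at), so L⁻¹{1/(s+9)^2} = t·e^(-9t)

Final answer: t·e^(-9t)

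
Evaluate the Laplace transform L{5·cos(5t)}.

L{cos(ωt)} = s/(s² + ω²), so L{cos(5t)} = s/(s² + 25). Then L{5·cos(5t)} = 5·s/(s² + 25) = 5s/(s² + 25)

Final answer: 5s/(s² + 25)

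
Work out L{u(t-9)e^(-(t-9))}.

u(t-a)f(t-a) with f(t)=e^(-t). L{e^(-t)} = 1/(s+1). By time shift: e^(-9s)/(s+1)

Final answer: e^(-9s)/(s+1)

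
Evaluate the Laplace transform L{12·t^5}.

L{t^n} = n!/s^(n+1), so L{t^5} = 120/s^6. Then L{12·t^5} = 12·120/s^6 = 1440/s^6

Final answer: 1440/s^6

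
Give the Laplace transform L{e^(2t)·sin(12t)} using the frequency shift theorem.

Frequency shift: L{e^(at)f(t)} = F(s-a). L{e^(2t)·sin(12t)} = 12/((s-2)² + 144)

Final answer: 12/((s-2)² + 144)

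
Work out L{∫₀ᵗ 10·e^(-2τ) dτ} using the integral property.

L{∫₀ᵗ f(τ)dτ} = F(s)/s with F(s) = 10/(s+2), so L{∫₀ᵗ 10·e^(-2τ) dτ} = 10/(s(s+2))

Final answer: 10/(s(s+2))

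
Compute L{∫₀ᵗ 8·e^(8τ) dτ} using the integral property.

L{∫₀ᵗ f(τ)dτ} = F(s)/s with F(s) = 8/(s-8), so L{∫₀ᵗ 8·e^(8τ) dτ} = 8/(s(s-8))

Final answer: 8/(s(s-8))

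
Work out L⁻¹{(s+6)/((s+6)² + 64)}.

Using frequency shift: L⁻¹{(s-a)/((s-a)² + b²)} = e^(at)cos(bt). Here a=-6, b=8

Final answer: e^(-6t)·cos(8t)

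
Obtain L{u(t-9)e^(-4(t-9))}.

u(t-a)f(t-a) with f(t)=e^(-4t). L{e^(-4t)} = 1/(s+4). By time shift: e^(-9s)/(s+4)

Final answer: e^(-9s)/(s+4)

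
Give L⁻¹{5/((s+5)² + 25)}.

Form: b/((s-a)² + b²) → e^(at)sin(bt). With a=-5, b=5

Final answer: e^(-5t)·sin(5t)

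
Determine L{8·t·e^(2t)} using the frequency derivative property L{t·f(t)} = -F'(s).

L{e^(2t)} = 1/(s-2). By frequency derivative: L{t·e^(2t)} = -d/ds[1/(s-2)] = -(-1)/(s-2)² = 1/(s-2)². Then L{8·t·e^(2t)} = 8·1/(s-2)² = 8/(s-2)²

Final answer: 8/(s-2)²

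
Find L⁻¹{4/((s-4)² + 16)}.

Form: b/((s-a)² + b²) → e^(at)sin(bt). With a=4, b=4

Final answer: e^(4t)·sin(4t)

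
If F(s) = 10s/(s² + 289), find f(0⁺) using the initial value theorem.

f(0⁺) = lim_{s→∞} s·10s/(s² + 289) = lim_{s→∞} 10s²/(s² + 289) = 10

Final answer: 10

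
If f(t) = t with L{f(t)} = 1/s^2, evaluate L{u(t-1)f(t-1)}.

Time shift theorem: L{u(t-a)f(t-a)} = e^(-as)F(s). Here a=1, F(s) = 1/s^2, so L{u(t-1)f(t-1)} = e^(-s)·1/s^2

Final answer: e^(-s)·1/s^2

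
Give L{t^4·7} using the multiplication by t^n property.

L{7} = 7/s. d^1/ds^1[1/s] = -1/s². d^2/ds^2[1/s] = 2/s^3. d^3/ds^3[1/s] = -6/s^4. d^4/ds^4[1/s] = 24/s^5. So L{t^4} = (-1)^{4}·24/s^5 = 24/s^5. Then L{t^4·7} = 7·24/s^5 = 168/s^5

Final answer: 168/s^5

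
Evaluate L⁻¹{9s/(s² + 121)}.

This is the form c·s/(s² + a²) with a = 11, c = 9. L⁻¹ = 9·cos(11t)

Final answer: 9·cos(11t)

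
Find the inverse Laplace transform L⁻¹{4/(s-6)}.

L⁻¹{1/(s-a)} = e^(at), so L⁻¹{1/(s-6)} = e^(6t), and L⁻¹{4/(s-6)} = 4·e^(6t)

Final answer: 4·e^(6t)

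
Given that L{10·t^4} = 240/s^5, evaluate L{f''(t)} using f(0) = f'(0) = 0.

L{f''(t)} = s²F(s) - sf(0) - f'(0) = s²·240/s^5 - 0 - 0 = 240/s^3

Final answer: 240/s^3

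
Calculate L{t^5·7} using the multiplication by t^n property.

L{7} = 7/s. d^1/ds^1[1/s] = -1/s². d^2/ds^2[1/s] = 2/s^3. d^3/ds^3[1/s] = -6/s^4. d^4/ds^4[1/s] = 24/s^5. d^5/ds^5[1/s] = -120/s^6. So L{t^5} = (-1)^{5}·-120/s^6 = 120/s^6. Then L{t^5·7} = 7·120/s^6 = 840/s^6

Final answer: 840/s^6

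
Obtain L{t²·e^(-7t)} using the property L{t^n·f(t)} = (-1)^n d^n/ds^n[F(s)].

L{e^(-7t)} = 1/(s+7). d/ds[1/(s+7)] = -1/(s+7)². d²/ds²[1/(s+7)] = 2/(s+7)³. So L{t²·e^(-7t)} = (-1)² · 2/(s+7)³ = 2/(s+7)³

Final answer: 2/(s+7)³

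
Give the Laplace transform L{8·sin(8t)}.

L{sin(ωt)} = ω/(s² + ω²), so L{sin(8t)} = 8/(s² + 64). Then L{8·sin(8t)} = 8·8/(s² + 64) = 64/(s² + 64)

Final answer: 64/(s² + 64)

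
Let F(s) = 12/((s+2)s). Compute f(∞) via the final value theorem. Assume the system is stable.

f(∞) = lim_{s→0} sF(s) = lim_{s→0} 12/(s+2) = 6

Final answer: 6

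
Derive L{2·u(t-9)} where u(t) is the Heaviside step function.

L{u(t-a)} = e^(-as)/s. Here a=9, so L{u(t-9)} = e^(-9s)/s, and L{2·u(t-9)} = 2·e^(-9s)/s

Final answer: 2·e^(-9s)/s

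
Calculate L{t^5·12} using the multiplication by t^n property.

L{12} = 12/s. d^1/ds^1[1/s] = -1/s². d^2/ds^2[1/s] = 2/s^3. d^3/ds^3[1/s] = -6/s^4. d^4/ds^4[1/s] = 24/s^5. d^5/ds^5[1/s] = -120/s^6. So L{t^5} = (-1)^{5}·-120/s^6 = 120/s^6. Then L{t^5·12} = 12·120/s^6 = 1440/s^6

Final answer: 1440/s^6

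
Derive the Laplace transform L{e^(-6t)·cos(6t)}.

L{e^(at)·cos(ωt)} = (s-a)/((s-a)² + ω²), so L{e^(-6t)·cos(6t)} = (s+6)/((s+6)² + 36)

Final answer: (s+6)/((s+6)² + 36)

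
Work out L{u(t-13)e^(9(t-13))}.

u(t-a)f(t-a) with f(t)=e^(9t). L{e^(9t)} = 1/(s-9). By time shift: e^(-13s)/(s-9)

Final answer: e^(-13s)/(s-9)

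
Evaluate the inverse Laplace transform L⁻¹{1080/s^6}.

L⁻¹{n!/s^(n+1)} = t^n with n=5. So L⁻¹{120/s^6} = t^5, and L⁻¹{1080/s^6} = (1080/120)·t^5 = 9·t^5

Final answer: 9·t^5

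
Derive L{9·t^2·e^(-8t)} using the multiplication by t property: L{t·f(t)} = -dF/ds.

Using L{t^n·e^(at)} = n!/(s-a)^(n+1), L{t^2·e^(-8t)} = 2/(s+8)^3, so L{9·t^2·e^(-8t)} = 9·2/(s+8)^3 = 18/(s+8)^3

Final answer: 18/(s+8)^3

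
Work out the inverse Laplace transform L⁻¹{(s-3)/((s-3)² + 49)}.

Using frequency shift, L⁻¹{(s-3)/((s-3)² + 49)} = e^(3t)·cos(7t)

Final answer: e^(3t)·cos(7t)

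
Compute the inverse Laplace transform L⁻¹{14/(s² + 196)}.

L⁻¹{14/(s² + 196)} = sin(14t)

Final answer: sin(14t)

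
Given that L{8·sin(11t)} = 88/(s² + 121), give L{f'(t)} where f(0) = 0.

L{f'(t)} = s·F(s) - f(0) = s·88/(s² + 121) - 0 = 88s/(s² + 121)

Final answer: 88s/(s² + 121)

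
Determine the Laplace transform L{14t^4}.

L{14t^4} = 14 · L{t^4} = 14 · 24/s^5 = 336/s^5

Final answer: 336/s^5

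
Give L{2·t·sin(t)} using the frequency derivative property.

L{sin(t)} = 1/(s² + 1). By L{t·f(t)} = -F'(s): -d/ds[1/(s² + 1)] = -(1)·(-2s)/(s² + 1)² = 2s/(s² + 1)². Then L{2·t·sin(t)} = 2·2s/(s² + 1)² = 4s/(s² + 1)²

Final answer: 4s/(s² + 1)²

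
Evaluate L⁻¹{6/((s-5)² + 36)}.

Form: b/((s-a)² + b²) → e^(at)sin(bt). With a=5, b=6

Final answer: e^(5t)·sin(6t)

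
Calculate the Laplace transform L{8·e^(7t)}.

L{e^(at)} = 1/(s-a), so L{e^(7t)} = 1/(s-7). Then L{8·e^(7t)} = 8/(s-7)

Final answer: 8/(s-7)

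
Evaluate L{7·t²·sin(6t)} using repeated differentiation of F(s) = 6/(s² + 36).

F(s) = 6/(s² + 36). F'(s) = -12s/(s² + 36)². F''(s) = -12(36 - 3s²)/(s² + 36)³ = (36s² - 432)/(s² + 36)³. So L{t²·sin(6t)} = (-1)² F''(s) = (36s² - 432)/(s² + 36)³. Then L{7·t²·sin(6t)} = 7·(36s² - 432)/(s² + 36)³ = (252s² - 3024)/(s² + 36)³

Final answer: (252s² - 3024)/(s² + 36)³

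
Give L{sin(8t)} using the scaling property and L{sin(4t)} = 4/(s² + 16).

Using L{f(at)} = (1/a)F(s/a) with a=2: L{sin(8t)} = (1/2) · 4/((s/2)² + 16) = (1/2) · 4·4/(s² + 64) = 8/(s² + 64)

Final answer: 8/(s² + 64)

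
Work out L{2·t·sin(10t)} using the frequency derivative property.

L{sin(10t)} = 10/(s² + 100). By L{t·f(t)} = -F'(s): -d/ds[10/(s² + 100)] = -(10)·(-2s)/(s² + 100)² = 20s/(s² + 100)². Then L{2·t·sin(10t)} = 2·20s/(s² + 100)² = 40s/(s² + 100)²

Final answer: 40s/(s² + 100)²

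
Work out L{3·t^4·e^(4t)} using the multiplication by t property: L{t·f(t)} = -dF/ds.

Using L{t^n·e^(at)} = n!/(s-a)^(n+1), L{t^4·e^(4t)} = 24/(s-4)^5, so L{3·t^4·e^(4t)} = 3·24/(s-4)^5 = 72/(s-4)^5

Final answer: 72/(s-4)^5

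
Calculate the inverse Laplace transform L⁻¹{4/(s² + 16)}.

L⁻¹{4/(s² + 16)} = sin(4t)

Final answer: sin(4t)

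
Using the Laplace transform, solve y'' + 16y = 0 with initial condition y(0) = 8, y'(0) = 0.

L{y''} + 16L{y} = 0. s²Y - 8s - 0 + 16Y = 0. Y(s² + 16) = 8s. Y = (8s)/(s² + 16). Inverting: y(t) = 8cos(4t)

Final answer: y(t) = 8cos(4t)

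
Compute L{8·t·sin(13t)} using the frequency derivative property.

L{sin(13t)} = 13/(s² + 169). By L{t·f(t)} = -F'(s): -d/ds[13/(s² + 169)] = -(13)·(-2s)/(s² + 169)² = 26s/(s² + 169)². Then L{8·t·sin(13t)} = 8·26s/(s² + 169)² = 208s/(s² + 169)²

Final answer: 208s/(s² + 169)²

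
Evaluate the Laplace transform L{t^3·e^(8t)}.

L{t^n·e^(at)} = n!/(s-a)^(n+1), so L{t^3·e^(8t)} = 6/(s-8)^4

Final answer: 6/(s-8)^4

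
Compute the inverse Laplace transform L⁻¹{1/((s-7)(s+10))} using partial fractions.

Decompose: A/(s-7) + B/(s+10). A = 1/17, B = -1/17. f(t) = (e^(7t) - e^(-10t))/17

Final answer: (e^(7t) - e^(-10t))/17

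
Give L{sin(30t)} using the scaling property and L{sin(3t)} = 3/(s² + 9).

Using L{f(at)} = (1/a)F(s/a) with a=10: L{sin(30t)} = (1/10) · 3/((s/10)² + 9) = (1/10) · 3·100/(s² + 900) = 30/(s² + 900)

Final answer: 30/(s² + 900)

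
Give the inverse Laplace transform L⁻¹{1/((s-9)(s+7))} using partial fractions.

Decompose: A/(s-9) + B/(s+7). A = 1/16, B = -1/16. f(t) = (e^(9t) - e^(-7t))/16

Final answer: (e^(9t) - e^(-7t))/16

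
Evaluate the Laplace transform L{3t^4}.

L{3t^4} = 3 · L{t^4} = 3 · 24/s^5 = 72/s^5

Final answer: 72/s^5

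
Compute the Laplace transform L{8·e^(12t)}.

L{e^(at)} = 1/(s-a), so L{e^(12t)} = 1/(s-12). Then L{8·e^(12t)} = 8/(s-12)

Final answer: 8/(s-12)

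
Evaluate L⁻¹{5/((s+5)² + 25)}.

Form: b/((s-a)² + b²) → e^(at)sin(bt). With a=-5, b=5

Final answer: e^(-5t)·sin(5t)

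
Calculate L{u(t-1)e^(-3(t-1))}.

u(t-a)f(t-a) with f(t)=e^(-3t). L{e^(-3t)} = 1/(s+3). By time shift: e^(-s)/(s+3)

Final answer: e^(-s)/(s+3)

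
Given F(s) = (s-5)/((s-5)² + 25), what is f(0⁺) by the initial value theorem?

f(0⁺) = lim_{s→∞} sF(s) = lim_{s→∞} s(s-5)/((s-5)² + 25) = 1

Final answer: 1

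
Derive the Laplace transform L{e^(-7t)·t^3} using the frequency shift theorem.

L{e^(at)·t^n} = n!/(s-a)^(n+1), so L{e^(-7t)·t^3} = 6/(s+7)^4

Final answer: 6/(s+7)^4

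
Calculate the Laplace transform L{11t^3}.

L{11t^3} = 11 · L{t^3} = 11 · 6/s^4 = 66/s^4

Final answer: 66/s^4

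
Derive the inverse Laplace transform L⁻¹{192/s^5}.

L⁻¹{n!/s^(n+1)} = t^n with n=4. So L⁻¹{24/s^5} = t^4, and L⁻¹{192/s^5} = (192/24)·t^4 = 8·t^4

Final answer: 8·t^4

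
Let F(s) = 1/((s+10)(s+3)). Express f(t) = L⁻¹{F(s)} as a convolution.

1/((s+10)(s+3)) = (1/(s+10))·(1/(s+3)) = L{e^(-10t)}·L{e^(-3t)}. So f(t) = e^(-10t)*e^(-3t) = ∫₀ᵗ e^(-10τ)·e^(-3(t-τ)) dτ

Final answer: ∫₀ᵗ e^(-10τ)·e^(-3(t-τ)) dτ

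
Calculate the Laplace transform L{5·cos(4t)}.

L{cos(ωt)} = s/(s² + ω²), so L{cos(4t)} = s/(s² + 16). Then L{5·cos(4t)} = 5·s/(s² + 16) = 5s/(s² + 16)

Final answer: 5s/(s² + 16)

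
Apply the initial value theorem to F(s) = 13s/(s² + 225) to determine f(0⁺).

f(0⁺) = lim_{s→∞} s·13s/(s² + 225) = lim_{s→∞} 13s²/(s² + 225) = 13

Final answer: 13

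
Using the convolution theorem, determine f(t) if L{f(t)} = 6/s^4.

6/s^4 = (6/s)·(1/s^3) = L{6}·L{t^2/2}. By convolution, f(t) = 6*t^2/2 = ∫₀ᵗ 6·τ^2/2 dτ = 6·t^3/6

Final answer: 6·t^3/6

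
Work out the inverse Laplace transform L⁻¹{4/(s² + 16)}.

L⁻¹{4/(s² + 16)} = sin(4t)

Final answer: sin(4t)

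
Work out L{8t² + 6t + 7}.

L{8t² + 6t + 7} = 8·2/s³ + 6/s² + 7/s = 16/s³ + 6/s² + 7/s

Final answer: 16/s³ + 6/s² + 7/s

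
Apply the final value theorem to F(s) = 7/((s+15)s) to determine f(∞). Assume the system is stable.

f(∞) = lim_{s→0} sF(s) = lim_{s→0} 7/(s+15) = 7/15

Final answer: 7/15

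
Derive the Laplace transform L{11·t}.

L{t^n} = n!/s^(n+1), so L{t} = 1/s^2. Then L{11·t} = 11·1/s^2 = 11/s^2

Final answer: 11/s^2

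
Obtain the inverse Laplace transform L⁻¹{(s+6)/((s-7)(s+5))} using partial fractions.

Using partial fractions, f(t) = (13e^(7t) - e^(-5t))/12

Final answer: (13e^(7t) - e^(-5t))/12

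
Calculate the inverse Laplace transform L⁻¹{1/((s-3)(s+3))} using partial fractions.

Decompose: A/(s-3) + B/(s+3). A = 1/6, B = -1/6. f(t) = (e^(3t) - e^(-3t))/6

Final answer: (e^(3t) - e^(-3t))/6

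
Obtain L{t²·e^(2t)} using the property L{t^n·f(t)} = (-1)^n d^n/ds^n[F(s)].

L{e^(2t)} = 1/(s-2). d/ds[1/(s-2)] = -1/(s-2)². d²/ds²[1/(s-2)] = 2/(s-2)³. So L{t²·e^(2t)} = (-1)² · 2/(s-2)³ = 2/(s-2)³

Final answer: 2/(s-2)³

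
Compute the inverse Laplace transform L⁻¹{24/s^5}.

L⁻¹{n!/s^(n+1)} = t^n with n=4. So L⁻¹{24/s^5} = t^4

Final answer: t^4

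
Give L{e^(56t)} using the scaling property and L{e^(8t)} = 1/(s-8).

Using L{f(at)} = (1/a)F(s/a) with a=7 and f(t) = e^(8t): L{e^(56t)} = (1/7) · 1/((s/7)-8) = (1/7) · 7/(s-56) = 1/(s-56)

Final answer: 1/(s-56)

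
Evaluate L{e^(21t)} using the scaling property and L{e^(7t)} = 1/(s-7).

Using L{f(at)} = (1/a)F(s/a) with a=3 and f(t) = e^(7t): L{e^(21t)} = (1/3) · 1/((s/3)-7) = (1/3) · 3/(s-21) = 1/(s-21)

Final answer: 1/(s-21)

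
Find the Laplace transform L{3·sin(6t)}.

L{sin(ωt)} = ω/(s² + ω²), so L{sin(6t)} = 6/(s² + 36). Then L{3·sin(6t)} = 3·6/(s² + 36) = 18/(s² + 36)

Final answer: 18/(s² + 36)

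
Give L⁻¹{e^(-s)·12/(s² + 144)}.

L⁻¹{12/(s² + 144)} = sin(12t). By the time shift theorem, L⁻¹{e^(-as)F(s)} = u(t-a)f(t-a) with a=1, so L⁻¹{e^(-s)·12/(s² + 144)} = u(t-1)·sin(12(t-1))

Final answer: u(t-1)·sin(12(t-1))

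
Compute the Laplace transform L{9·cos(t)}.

L{cos(ωt)} = s/(s² + ω²), so L{cos(t)} = s/(s² + 1). Then L{9·cos(t)} = 9·s/(s² + 1) = 9s/(s² + 1)

Final answer: 9s/(s² + 1)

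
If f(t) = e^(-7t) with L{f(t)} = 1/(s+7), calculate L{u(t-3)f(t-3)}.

Time shift theorem: L{u(t-a)f(t-a)} = e^(-as)F(s). Here a=3, F(s) = 1/(s+7), so L{u(t-3)f(t-3)} = e^(-3s)·1/(s+7)

Final answer: e^(-3s)·1/(s+7)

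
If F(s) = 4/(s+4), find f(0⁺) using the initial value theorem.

f(0⁺) = lim_{s→∞} s·4/(s+4) = lim_{s→∞} 4s/(s+4) = 4

Final answer: 4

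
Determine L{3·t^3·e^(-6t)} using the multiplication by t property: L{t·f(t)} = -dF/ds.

Using L{t^n·e^(at)} = n!/(s-a)^(n+1), L{t^3·e^(-6t)} = 6/(s+6)^4, so L{3·t^3·e^(-6t)} = 3·6/(s+6)^4 = 18/(s+6)^4

Final answer: 18/(s+6)^4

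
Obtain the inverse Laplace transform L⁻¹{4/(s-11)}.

L⁻¹{1/(s-a)} = e^(at), so L⁻¹{1/(s-11)} = e^(11t), and L⁻¹{4/(s-11)} = 4·e^(11t)

Final answer: 4·e^(11t)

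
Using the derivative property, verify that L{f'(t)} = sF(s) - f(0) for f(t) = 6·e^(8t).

f'(t) = 48e^(8t). Direct: L{f'(t)} = 48/(s-8). Property: s·6/(s-8) - 6 = (6s - 6(s-8))/(s-8) = 48/(s-8). ✓

Final answer: 48/(s-8)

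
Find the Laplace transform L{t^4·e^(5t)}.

L{t^n·e^(at)} = n!/(s-a)^(n+1), so L{t^4·e^(5t)} = 24/(s-5)^5

Final answer: 24/(s-5)^5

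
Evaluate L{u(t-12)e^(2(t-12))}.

u(t-a)f(t-a) with f(t)=e^(2t). L{e^(2t)} = 1/(s-2). By time shift: e^(-12s)/(s-2)

Final answer: e^(-12s)/(s-2)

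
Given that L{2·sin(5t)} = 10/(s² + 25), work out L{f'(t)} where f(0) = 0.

L{f'(t)} = s·F(s) - f(0) = s·10/(s² + 25) - 0 = 10s/(s² + 25)

Final answer: 10s/(s² + 25)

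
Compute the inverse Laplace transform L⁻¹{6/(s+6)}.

L⁻¹{1/(s-a)} = e^(at), so L⁻¹{1/(s+6)} = e^(-6t), and L⁻¹{6/(s+6)} = 6·e^(-6t)

Final answer: 6·e^(-6t)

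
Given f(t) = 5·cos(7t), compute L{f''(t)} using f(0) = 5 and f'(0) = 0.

F(s) = 5s/(s² + 49). L{f''(t)} = s²F(s) - sf(0) - f'(0) = 5s³/(s² + 49) - 5s = (5s³ - 5s(s² + 49))/(s² + 49) = -245s/(s² + 49)

Final answer: -245s/(s² + 49)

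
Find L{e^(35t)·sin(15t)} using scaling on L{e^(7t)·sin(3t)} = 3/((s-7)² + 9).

Scaling with a=5: L{e^(35t)·sin(15t)} = (1/5) · 3/((s/5-7)² + 9). Simplifying: 15/((s-35)² + 225)

Final answer: 15/((s-35)² + 225)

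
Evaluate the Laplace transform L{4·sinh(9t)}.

L{sinh(ωt)} = ω/(s² - ω²), so L{sinh(9t)} = 9/(s² - 81). Then L{4·sinh(9t)} = 4·9/(s² - 81) = 36/(s² - 81)

Final answer: 36/(s² - 81)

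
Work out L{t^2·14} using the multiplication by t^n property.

L{14} = 14/s. d^1/ds^1[1/s] = -1/s². d^2/ds^2[1/s] = 2/s^3. So L{t^2} = (-1)^{2}·2/s^3 = 2/s^3. Then L{t^2·14} = 14·2/s^3 = 28/s^3

Final answer: 28/s^3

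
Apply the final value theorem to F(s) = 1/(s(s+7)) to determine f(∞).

f(∞) = lim_{s→0} s·1/(s(s+7)) = lim_{s→0} 1/(s+7) = 1/7 = 1/7

Final answer: 1/7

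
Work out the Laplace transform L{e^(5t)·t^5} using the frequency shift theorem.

L{e^(at)·t^n} = n!/(s-a)^(n+1), so L{e^(5t)·t^5} = 120/(s-5)^6

Final answer: 120/(s-5)^6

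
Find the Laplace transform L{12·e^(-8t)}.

L{e^(at)} = 1/(s-a), so L{e^(-8t)} = 1/(s+8). Then L{12·e^(-8t)} = 12/(s+8)

Final answer: 12/(s+8)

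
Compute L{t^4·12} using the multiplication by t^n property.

L{12} = 12/s. d^1/ds^1[1/s] = -1/s². d^2/ds^2[1/s] = 2/s^3. d^3/ds^3[1/s] = -6/s^4. d^4/ds^4[1/s] = 24/s^5. So L{t^4} = (-1)^{4}·24/s^5 = 24/s^5. Then L{t^4·12} = 12·24/s^5 = 288/s^5

Final answer: 288/s^5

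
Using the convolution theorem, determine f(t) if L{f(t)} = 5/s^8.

5/s^8 = (5/s)·(1/s^7) = L{5}·L{t^6/720}. By convolution, f(t) = 5*t^6/720 = ∫₀ᵗ 5·τ^6/720 dτ = 5·t^7/5040

Final answer: 5·t^7/5040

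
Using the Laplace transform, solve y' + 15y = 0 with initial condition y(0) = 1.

L{y'} + 15L{y} = 0. sY - 1 + 15Y = 0. Y(s+15) = 1. Y = 1/(s+15)

Final answer: y(t) = e^(-15t)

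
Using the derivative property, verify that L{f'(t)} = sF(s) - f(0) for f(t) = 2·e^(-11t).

f'(t) = -22e^(-11t). Direct: L{f'(t)} = -22/(s+11). Property: s·2/(s+11) - 2 = (2s - 2(s+11))/(s+11) = -22/(s+11). ✓

Final answer: -22/(s+11)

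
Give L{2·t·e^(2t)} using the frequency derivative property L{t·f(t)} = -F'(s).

L{e^(2t)} = 1/(s-2). By frequency derivative: L{t·e^(2t)} = -d/ds[1/(s-2)] = -(-1)/(s-2)² = 1/(s-2)². Then L{2·t·e^(2t)} = 2·1/(s-2)² = 2/(s-2)²

Final answer: 2/(s-2)²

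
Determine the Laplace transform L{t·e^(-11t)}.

L{t^n·e^(at)} = n!/(s-a)^(n+1), so L{t·e^(-11t)} = 1/(s+11)^2

Final answer: 1/(s+11)^2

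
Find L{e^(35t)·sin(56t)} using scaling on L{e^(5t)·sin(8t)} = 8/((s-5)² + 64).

Scaling with a=7: L{e^(35t)·sin(56t)} = (1/7) · 8/((s/7-5)² + 64). Simplifying: 56/((s-35)² + 3136)

Final answer: 56/((s-35)² + 3136)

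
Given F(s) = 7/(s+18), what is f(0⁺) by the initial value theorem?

f(0⁺) = lim_{s→∞} s·7/(s+18) = lim_{s→∞} 7s/(s+18) = 7

Final answer: 7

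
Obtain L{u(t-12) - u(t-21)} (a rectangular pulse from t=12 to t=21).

L{u(t-a)} = e^(-as)/s. L{u(t-12) - u(t-21)} = (e^(-12s) - e^(-21s))/s

Final answer: (e^(-12s) - e^(-21s))/s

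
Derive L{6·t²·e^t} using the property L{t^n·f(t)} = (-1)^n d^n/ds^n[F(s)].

L{e^t} = 1/(s-1). d/ds[1/(s-1)] = -1/(s-1)². d²/ds²[1/(s-1)] = 2/(s-1)³. So L{t²·e^t} = (-1)² · 2/(s-1)³ = 2/(s-1)³. Then L{6·t²·e^t} = 6·2/(s-1)³ = 12/(s-1)³

Final answer: 12/(s-1)³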